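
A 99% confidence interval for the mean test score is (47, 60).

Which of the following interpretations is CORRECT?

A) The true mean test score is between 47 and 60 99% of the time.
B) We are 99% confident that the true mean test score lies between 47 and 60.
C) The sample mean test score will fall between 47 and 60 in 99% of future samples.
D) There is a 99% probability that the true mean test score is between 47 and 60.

A confidence interval represents our confidence in the procedure, not a probability statement about the parameter.

Key concept: If we repeated this sampling process many times and computed a 99% CI each time, about 99% of those intervals would contain the true population parameter.

For this specific interval (47, 60):
- Midpoint (point estimate): 53.5
- Margin of error: 6.5

The correct interpretation is the one stating confidence that the true parameter lies in the interval — option B.

B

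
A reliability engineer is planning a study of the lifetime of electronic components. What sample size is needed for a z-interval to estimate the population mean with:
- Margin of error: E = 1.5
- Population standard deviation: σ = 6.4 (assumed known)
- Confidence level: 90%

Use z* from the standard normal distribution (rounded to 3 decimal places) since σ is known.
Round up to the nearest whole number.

Using z* since population σ is known (z-interval formula).

For 90% confidence, z* = 1.645 (from standard normal table)

Sample size formula for z-interval: n = (z*σ/E)²

n = (1.645 × 6.4 / 1.5)²
  = (7.018667)²
  = 49.2617

Round up to the nearest whole number: n = 50

50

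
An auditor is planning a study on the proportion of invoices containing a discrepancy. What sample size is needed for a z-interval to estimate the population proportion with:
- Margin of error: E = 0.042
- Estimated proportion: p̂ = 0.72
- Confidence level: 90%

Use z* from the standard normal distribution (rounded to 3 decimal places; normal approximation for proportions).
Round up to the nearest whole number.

Using z* for proportion z-interval (normal approximation).

For 90% confidence, z* = 1.645 (from standard normal table)

Sample size formula for proportion z-interval: n = z*²p̂(1-p̂)/E²

n = 1.645² × 0.72 × 0.28 / 0.042²
  = 2.706025 × 0.2016 / 0.001764
  = 309.2600

Round up to the nearest whole number: n = 310

310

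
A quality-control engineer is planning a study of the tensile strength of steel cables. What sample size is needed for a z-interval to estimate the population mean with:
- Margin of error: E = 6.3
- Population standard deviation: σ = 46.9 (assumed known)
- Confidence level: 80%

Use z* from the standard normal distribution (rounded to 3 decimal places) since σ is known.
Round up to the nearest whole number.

Using z* since population σ is known (z-interval formula).

For 80% confidence, z* = 1.282 (from standard normal table)

Sample size formula for z-interval: n = (z*σ/E)²

n = (1.282 × 46.9 / 6.3)²
  = (9.543778)²
  = 91.0837

Round up to the nearest whole number: n = 92

92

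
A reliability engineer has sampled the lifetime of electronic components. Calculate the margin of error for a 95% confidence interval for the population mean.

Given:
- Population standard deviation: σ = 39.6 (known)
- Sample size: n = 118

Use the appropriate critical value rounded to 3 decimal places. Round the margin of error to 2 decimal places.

The population standard deviation σ is known, so use the z-interval margin of error formula.

For 95% confidence, z* = 1.96 (from standard normal table)

Margin of error formula for z-interval: E = z* × σ/√n

E = 1.96 × 39.6/√118
  = 1.96 × 3.645475
  = 7.1451

Rounded to 2 decimal places:

7.15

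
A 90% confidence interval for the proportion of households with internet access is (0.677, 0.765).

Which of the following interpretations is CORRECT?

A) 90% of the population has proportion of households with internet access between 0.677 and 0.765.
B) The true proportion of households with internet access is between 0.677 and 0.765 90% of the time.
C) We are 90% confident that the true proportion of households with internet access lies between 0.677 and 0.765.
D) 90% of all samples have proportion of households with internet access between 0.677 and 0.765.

A confidence interval represents our confidence in the procedure, not a probability statement about the parameter.

Key concept: If we repeated this sampling process many times and computed a 90% CI each time, about 90% of those intervals would contain the true population parameter.

For this specific interval (0.677, 0.765):
- Midpoint (point estimate): 0.721
- Margin of error: 0.044

The correct interpretation is the one stating confidence that the true parameter lies in the interval — option C.

C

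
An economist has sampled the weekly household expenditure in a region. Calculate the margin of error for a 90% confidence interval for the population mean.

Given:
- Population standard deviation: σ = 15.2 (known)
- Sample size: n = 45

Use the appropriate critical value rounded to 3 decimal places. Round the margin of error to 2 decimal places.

The population standard deviation σ is known, so use the z-interval margin of error formula.

For 90% confidence, z* = 1.645 (from standard normal table)

Margin of error formula for z-interval: E = z* × σ/√n

E = 1.645 × 15.2/√45
  = 1.645 × 2.265882
  = 3.7274

Rounded to 2 decimal places:

3.73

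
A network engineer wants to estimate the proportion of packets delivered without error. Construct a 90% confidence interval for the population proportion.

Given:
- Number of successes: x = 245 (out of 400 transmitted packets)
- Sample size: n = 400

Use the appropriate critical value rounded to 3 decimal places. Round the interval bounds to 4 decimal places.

Sample proportion: p̂ = 245/400 = 0.612500

Check conditions for normal approximation:
  np̂ = 245 ≥ 10 ✓
  n(1-p̂) = 155 ≥ 10 ✓

The sample is large enough, so use a z-interval (normal approximation) for the proportion.

For 90% confidence, z* = 1.645 (from standard normal table)

Standard error: SE = √(p̂(1-p̂)/n) = √(0.612500×0.387500/400) = 0.02435897

Margin of error: E = z* × SE = 1.645 × 0.02435897 = 0.040071

Z-interval: p̂ ± E = 0.612500 ± 0.040071 = (0.572429, 0.652571)

Rounded to 4 decimal places:

(0.5724, 0.6526)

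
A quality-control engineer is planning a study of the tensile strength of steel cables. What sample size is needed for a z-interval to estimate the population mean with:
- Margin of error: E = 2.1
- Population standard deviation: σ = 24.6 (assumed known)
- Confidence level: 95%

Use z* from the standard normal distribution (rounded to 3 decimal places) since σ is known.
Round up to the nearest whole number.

Using z* since population σ is known (z-interval formula).

For 95% confidence, z* = 1.96 (from standard normal table)

Sample size formula for z-interval: n = (z*σ/E)²

n = (1.96 × 24.6 / 2.1)²
  = (22.960000)²
  = 527.1616

Round up to the nearest whole number: n = 528

528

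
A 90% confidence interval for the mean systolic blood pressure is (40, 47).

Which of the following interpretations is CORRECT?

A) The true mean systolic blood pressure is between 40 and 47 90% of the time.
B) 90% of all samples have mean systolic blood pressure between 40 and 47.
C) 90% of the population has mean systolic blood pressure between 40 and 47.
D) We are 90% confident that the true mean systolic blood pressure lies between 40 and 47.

A confidence interval represents our confidence in the procedure, not a probability statement about the parameter.

Key concept: If we repeated this sampling process many times and computed a 90% CI each time, about 90% of those intervals would contain the true population parameter.

For this specific interval (40, 47):
- Midpoint (point estimate): 43.5
- Margin of error: 3.5

The correct interpretation is the one stating confidence that the true parameter lies in the interval — option D.

D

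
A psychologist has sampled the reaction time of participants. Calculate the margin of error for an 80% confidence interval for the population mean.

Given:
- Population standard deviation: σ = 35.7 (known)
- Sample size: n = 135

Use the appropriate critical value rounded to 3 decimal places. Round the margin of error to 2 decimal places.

The population standard deviation σ is known, so use the z-interval margin of error formula.

For 80% confidence, z* = 1.282 (from standard normal table)

Margin of error formula for z-interval: E = z* × σ/√n

E = 1.282 × 35.7/√135
  = 1.282 × 3.072567
  = 3.9390

Rounded to 2 decimal places:

3.94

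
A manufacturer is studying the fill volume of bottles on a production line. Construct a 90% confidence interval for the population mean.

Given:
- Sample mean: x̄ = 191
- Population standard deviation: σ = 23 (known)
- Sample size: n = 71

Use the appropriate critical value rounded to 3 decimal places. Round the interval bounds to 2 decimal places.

The population standard deviation σ is known, so use a z-interval (standard normal critical value).

For 90% confidence, z* = 1.645 (from standard normal table)

Standard error: SE = σ/√n = 23/√71 = 2.729598

Margin of error: E = z* × SE = 1.645 × 2.729598 = 4.4902

Z-interval: x̄ ± E = 191 ± 4.4902 = (186.5098, 195.4902)

Rounded to 2 decimal places:

(186.51, 195.49)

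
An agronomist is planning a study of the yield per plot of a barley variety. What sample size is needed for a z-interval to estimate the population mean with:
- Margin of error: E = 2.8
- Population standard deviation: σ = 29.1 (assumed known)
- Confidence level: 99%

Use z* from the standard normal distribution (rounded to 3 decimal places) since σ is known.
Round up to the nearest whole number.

Using z* since population σ is known (z-interval formula).

For 99% confidence, z* = 2.576 (from standard normal table)

Sample size formula for z-interval: n = (z*σ/E)²

n = (2.576 × 29.1 / 2.8)²
  = (26.772000)²
  = 716.7400

Round up to the nearest whole number: n = 717

717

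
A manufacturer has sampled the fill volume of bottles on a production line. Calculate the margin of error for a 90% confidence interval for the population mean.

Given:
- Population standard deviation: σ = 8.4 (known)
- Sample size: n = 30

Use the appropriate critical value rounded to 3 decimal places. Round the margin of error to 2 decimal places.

The population standard deviation σ is known, so use the z-interval margin of error formula.

For 90% confidence, z* = 1.645 (from standard normal table)

Margin of error formula for z-interval: E = z* × σ/√n

E = 1.645 × 8.4/√30
  = 1.645 × 1.533623
  = 2.5228

Rounded to 2 decimal places:

2.52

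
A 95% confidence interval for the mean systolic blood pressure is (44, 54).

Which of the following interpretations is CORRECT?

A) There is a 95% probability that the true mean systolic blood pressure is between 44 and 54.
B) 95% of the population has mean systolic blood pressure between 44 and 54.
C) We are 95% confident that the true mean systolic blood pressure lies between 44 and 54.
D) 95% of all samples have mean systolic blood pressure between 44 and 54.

A confidence interval represents our confidence in the procedure, not a probability statement about the parameter.

Key concept: If we repeated this sampling process many times and computed a 95% CI each time, about 95% of those intervals would contain the true population parameter.

For this specific interval (44, 54):
- Midpoint (point estimate): 49
- Margin of error: 5

The correct interpretation is the one stating confidence that the true parameter lies in the interval — option C.

C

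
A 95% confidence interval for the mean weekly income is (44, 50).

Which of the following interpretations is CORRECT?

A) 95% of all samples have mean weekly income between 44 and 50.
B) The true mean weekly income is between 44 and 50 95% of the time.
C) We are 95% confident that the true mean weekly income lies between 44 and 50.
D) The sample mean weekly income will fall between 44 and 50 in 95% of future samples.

A confidence interval represents our confidence in the procedure, not a probability statement about the parameter.

Key concept: If we repeated this sampling process many times and computed a 95% CI each time, about 95% of those intervals would contain the true population parameter.

For this specific interval (44, 50):
- Midpoint (point estimate): 47
- Margin of error: 3

The correct interpretation is the one stating confidence that the true parameter lies in the interval — option C.

C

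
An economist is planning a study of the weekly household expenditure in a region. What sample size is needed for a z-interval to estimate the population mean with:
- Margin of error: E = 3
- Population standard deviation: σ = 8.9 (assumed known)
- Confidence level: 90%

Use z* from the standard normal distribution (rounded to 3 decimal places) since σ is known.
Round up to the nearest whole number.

Using z* since population σ is known (z-interval formula).

For 90% confidence, z* = 1.645 (from standard normal table)

Sample size formula for z-interval: n = (z*σ/E)²

n = (1.645 × 8.9 / 3)²
  = (4.880167)²
  = 23.8160

Round up to the nearest whole number: n = 24

24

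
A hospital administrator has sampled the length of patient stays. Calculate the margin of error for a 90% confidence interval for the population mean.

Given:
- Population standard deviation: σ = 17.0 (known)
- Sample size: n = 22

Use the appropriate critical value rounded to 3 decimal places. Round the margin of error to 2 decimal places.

The population standard deviation σ is known, so use the z-interval margin of error formula.

For 90% confidence, z* = 1.645 (from standard normal table)

Margin of error formula for z-interval: E = z* × σ/√n

E = 1.645 × 17.0/√22
  = 1.645 × 3.624412
  = 5.9622

Rounded to 2 decimal places:

5.96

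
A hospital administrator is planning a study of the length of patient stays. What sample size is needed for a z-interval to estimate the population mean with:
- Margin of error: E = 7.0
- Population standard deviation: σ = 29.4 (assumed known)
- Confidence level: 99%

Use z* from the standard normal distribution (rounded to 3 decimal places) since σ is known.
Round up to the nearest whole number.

Using z* since population σ is known (z-interval formula).

For 99% confidence, z* = 2.576 (from standard normal table)

Sample size formula for z-interval: n = (z*σ/E)²

n = (2.576 × 29.4 / 7.0)²
  = (10.819200)²
  = 117.0551

Round up to the nearest whole number: n = 118

118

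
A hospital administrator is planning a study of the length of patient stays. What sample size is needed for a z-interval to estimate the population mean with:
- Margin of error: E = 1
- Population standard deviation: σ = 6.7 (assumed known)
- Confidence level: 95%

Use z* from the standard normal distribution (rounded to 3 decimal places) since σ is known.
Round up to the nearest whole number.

Using z* since population σ is known (z-interval formula).

For 95% confidence, z* = 1.96 (from standard normal table)

Sample size formula for z-interval: n = (z*σ/E)²

n = (1.96 × 6.7 / 1)²
  = (13.132000)²
  = 172.4494

Round up to the nearest whole number: n = 173

173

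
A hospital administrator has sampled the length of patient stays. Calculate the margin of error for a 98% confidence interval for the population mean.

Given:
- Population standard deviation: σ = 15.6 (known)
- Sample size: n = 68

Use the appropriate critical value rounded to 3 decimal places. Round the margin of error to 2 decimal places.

The population standard deviation σ is known, so use the z-interval margin of error formula.

For 98% confidence, z* = 2.326 (from standard normal table)

Margin of error formula for z-interval: E = z* × σ/√n

E = 2.326 × 15.6/√68
  = 2.326 × 1.891778
  = 4.4003

Rounded to 2 decimal places:

4.40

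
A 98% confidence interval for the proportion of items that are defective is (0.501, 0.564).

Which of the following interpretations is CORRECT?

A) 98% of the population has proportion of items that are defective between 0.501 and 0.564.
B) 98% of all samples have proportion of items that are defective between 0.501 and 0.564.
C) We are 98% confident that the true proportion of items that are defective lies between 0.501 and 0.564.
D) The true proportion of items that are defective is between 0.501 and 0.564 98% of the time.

A confidence interval represents our confidence in the procedure, not a probability statement about the parameter.

Key concept: If we repeated this sampling process many times and computed a 98% CI each time, about 98% of those intervals would contain the true population parameter.

For this specific interval (0.501, 0.564):
- Midpoint (point estimate): 0.5325
- Margin of error: 0.0315

The correct interpretation is the one stating confidence that the true parameter lies in the interval — option C.

C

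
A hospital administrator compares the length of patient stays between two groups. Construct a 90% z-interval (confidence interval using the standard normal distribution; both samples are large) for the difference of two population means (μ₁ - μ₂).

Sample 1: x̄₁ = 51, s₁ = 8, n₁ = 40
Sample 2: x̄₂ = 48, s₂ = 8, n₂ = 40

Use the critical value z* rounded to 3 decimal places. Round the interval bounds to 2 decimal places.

Both samples are large (n₁ = 40 ≥ 30, n₂ = 40 ≥ 30), so a z-interval for the difference of means applies.

Point estimate: x̄₁ - x̄₂ = 51 - 48 = 3

Standard error: SE = √(s₁²/n₁ + s₂²/n₂)
= √(8²/40 + 8²/40)
= √(1.600000 + 1.600000)
= 1.788854

For 90% confidence, z* = 1.645 (from standard normal table)
Margin of error: E = z* × SE = 1.645 × 1.788854 = 2.9427

Z-interval: (x̄₁ - x̄₂) ± E = 3 ± 2.9427 = (0.0573, 5.9427)

Rounded to 2 decimal places:

(0.06, 5.94)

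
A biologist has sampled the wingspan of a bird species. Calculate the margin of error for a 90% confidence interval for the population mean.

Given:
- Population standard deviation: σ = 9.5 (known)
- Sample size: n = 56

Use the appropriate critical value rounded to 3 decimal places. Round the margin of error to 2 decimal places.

The population standard deviation σ is known, so use the z-interval margin of error formula.

For 90% confidence, z* = 1.645 (from standard normal table)

Margin of error formula for z-interval: E = z* × σ/√n

E = 1.645 × 9.5/√56
  = 1.645 × 1.269491
  = 2.0883

Rounded to 2 decimal places:

2.09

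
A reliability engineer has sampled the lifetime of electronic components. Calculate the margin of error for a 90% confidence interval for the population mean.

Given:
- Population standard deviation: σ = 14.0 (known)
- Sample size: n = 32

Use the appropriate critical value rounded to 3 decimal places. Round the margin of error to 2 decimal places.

The population standard deviation σ is known, so use the z-interval margin of error formula.

For 90% confidence, z* = 1.645 (from standard normal table)

Margin of error formula for z-interval: E = z* × σ/√n

E = 1.645 × 14.0/√32
  = 1.645 × 2.474874
  = 4.0712

Rounded to 2 decimal places:

4.07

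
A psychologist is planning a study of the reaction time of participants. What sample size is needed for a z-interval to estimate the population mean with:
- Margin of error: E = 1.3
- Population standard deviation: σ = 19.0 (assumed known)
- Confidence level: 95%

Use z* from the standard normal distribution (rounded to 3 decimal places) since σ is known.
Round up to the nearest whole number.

Using z* since population σ is known (z-interval formula).

For 95% confidence, z* = 1.96 (from standard normal table)

Sample size formula for z-interval: n = (z*σ/E)²

n = (1.96 × 19.0 / 1.3)²
  = (28.646154)²
  = 820.6021

Round up to the nearest whole number: n = 821

821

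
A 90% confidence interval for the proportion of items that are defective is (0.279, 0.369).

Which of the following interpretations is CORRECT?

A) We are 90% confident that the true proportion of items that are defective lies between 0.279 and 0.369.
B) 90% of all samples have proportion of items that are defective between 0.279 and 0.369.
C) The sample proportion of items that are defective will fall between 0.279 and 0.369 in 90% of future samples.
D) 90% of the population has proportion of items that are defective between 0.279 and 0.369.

A confidence interval represents our confidence in the procedure, not a probability statement about the parameter.

Key concept: If we repeated this sampling process many times and computed a 90% CI each time, about 90% of those intervals would contain the true population parameter.

For this specific interval (0.279, 0.369):
- Midpoint (point estimate): 0.324
- Margin of error: 0.045

The correct interpretation is the one stating confidence that the true parameter lies in the interval — option A.

A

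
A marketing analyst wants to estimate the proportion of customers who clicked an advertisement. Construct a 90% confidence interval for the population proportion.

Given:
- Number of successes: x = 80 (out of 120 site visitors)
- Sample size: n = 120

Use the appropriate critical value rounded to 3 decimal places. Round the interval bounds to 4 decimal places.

Sample proportion: p̂ = 80/120 = 0.666667

Check conditions for normal approximation:
  np̂ = 80 ≥ 10 ✓
  n(1-p̂) = 40 ≥ 10 ✓

The sample is large enough, so use a z-interval (normal approximation) for the proportion.

For 90% confidence, z* = 1.645 (from standard normal table)

Standard error: SE = √(p̂(1-p̂)/n) = √(0.666667×0.333333/120) = 0.04303315

Margin of error: E = z* × SE = 1.645 × 0.04303315 = 0.070790

Z-interval: p̂ ± E = 0.666667 ± 0.070790 = (0.595877, 0.737456)

Rounded to 4 decimal places:

(0.5959, 0.7375)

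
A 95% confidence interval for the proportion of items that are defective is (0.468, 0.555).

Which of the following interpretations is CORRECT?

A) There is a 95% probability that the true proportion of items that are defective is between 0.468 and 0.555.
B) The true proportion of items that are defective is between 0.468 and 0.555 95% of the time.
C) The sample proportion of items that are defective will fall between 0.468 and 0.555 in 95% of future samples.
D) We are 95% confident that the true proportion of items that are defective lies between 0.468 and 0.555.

A confidence interval represents our confidence in the procedure, not a probability statement about the parameter.

Key concept: If we repeated this sampling process many times and computed a 95% CI each time, about 95% of those intervals would contain the true population parameter.

For this specific interval (0.468, 0.555):
- Midpoint (point estimate): 0.5115
- Margin of error: 0.0435

The correct interpretation is the one stating confidence that the true parameter lies in the interval — option D.

D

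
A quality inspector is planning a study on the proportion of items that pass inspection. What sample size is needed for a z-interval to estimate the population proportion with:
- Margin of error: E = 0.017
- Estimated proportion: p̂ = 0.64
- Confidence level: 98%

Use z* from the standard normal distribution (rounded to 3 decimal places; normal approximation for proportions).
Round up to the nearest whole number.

Using z* for proportion z-interval (normal approximation).

For 98% confidence, z* = 2.326 (from standard normal table)

Sample size formula for proportion z-interval: n = z*²p̂(1-p̂)/E²

n = 2.326² × 0.64 × 0.36 / 0.017²
  = 5.410276 × 0.2304 / 0.000289
  = 4313.2443

Round up to the nearest whole number: n = 4314

4314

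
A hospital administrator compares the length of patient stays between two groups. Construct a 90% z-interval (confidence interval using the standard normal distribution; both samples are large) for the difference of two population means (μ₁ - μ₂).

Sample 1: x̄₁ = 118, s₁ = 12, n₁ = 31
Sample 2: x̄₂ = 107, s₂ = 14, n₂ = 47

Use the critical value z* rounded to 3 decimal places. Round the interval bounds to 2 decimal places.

Both samples are large (n₁ = 31 ≥ 30, n₂ = 47 ≥ 30), so a z-interval for the difference of means applies.

Point estimate: x̄₁ - x̄₂ = 118 - 107 = 11

Standard error: SE = √(s₁²/n₁ + s₂²/n₂)
= √(12²/31 + 14²/47)
= √(4.645161 + 4.170213)
= 2.969070

For 90% confidence, z* = 1.645 (from standard normal table)
Margin of error: E = z* × SE = 1.645 × 2.969070 = 4.8841

Z-interval: (x̄₁ - x̄₂) ± E = 11 ± 4.8841 = (6.1159, 15.8841)

Rounded to 2 decimal places:

(6.12, 15.88)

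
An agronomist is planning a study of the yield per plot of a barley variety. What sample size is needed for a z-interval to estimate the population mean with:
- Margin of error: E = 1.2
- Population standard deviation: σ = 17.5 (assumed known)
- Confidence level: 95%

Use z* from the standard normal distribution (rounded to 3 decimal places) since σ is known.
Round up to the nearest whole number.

Using z* since population σ is known (z-interval formula).

For 95% confidence, z* = 1.96 (from standard normal table)

Sample size formula for z-interval: n = (z*σ/E)²

n = (1.96 × 17.5 / 1.2)²
  = (28.583333)²
  = 817.0069

Round up to the nearest whole number: n = 818

818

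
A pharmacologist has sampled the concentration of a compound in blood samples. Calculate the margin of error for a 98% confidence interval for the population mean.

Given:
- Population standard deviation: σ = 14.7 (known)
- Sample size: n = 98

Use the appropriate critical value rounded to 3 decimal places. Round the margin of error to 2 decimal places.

The population standard deviation σ is known, so use the z-interval margin of error formula.

For 98% confidence, z* = 2.326 (from standard normal table)

Margin of error formula for z-interval: E = z* × σ/√n

E = 2.326 × 14.7/√98
  = 2.326 × 1.484924
  = 3.4539

Rounded to 2 decimal places:

3.45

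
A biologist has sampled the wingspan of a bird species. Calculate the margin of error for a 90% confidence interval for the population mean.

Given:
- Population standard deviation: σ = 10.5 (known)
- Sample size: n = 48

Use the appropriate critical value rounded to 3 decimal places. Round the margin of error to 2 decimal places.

The population standard deviation σ is known, so use the z-interval margin of error formula.

For 90% confidence, z* = 1.645 (from standard normal table)

Margin of error formula for z-interval: E = z* × σ/√n

E = 1.645 × 10.5/√48
  = 1.645 × 1.515544
  = 2.4931

Rounded to 2 decimal places:

2.49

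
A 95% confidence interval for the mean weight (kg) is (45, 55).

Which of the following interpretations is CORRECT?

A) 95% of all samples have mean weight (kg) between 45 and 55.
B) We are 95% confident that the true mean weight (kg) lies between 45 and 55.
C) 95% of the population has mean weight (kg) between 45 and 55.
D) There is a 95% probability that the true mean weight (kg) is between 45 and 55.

A confidence interval represents our confidence in the procedure, not a probability statement about the parameter.

Key concept: If we repeated this sampling process many times and computed a 95% CI each time, about 95% of those intervals would contain the true population parameter.

For this specific interval (45, 55):
- Midpoint (point estimate): 50
- Margin of error: 5

The correct interpretation is the one stating confidence that the true parameter lies in the interval — option B.

B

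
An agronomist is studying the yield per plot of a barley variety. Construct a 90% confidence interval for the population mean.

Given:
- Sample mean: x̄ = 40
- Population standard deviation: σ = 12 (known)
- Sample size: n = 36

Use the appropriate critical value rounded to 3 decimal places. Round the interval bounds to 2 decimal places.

The population standard deviation σ is known, so use a z-interval (standard normal critical value).

For 90% confidence, z* = 1.645 (from standard normal table)

Standard error: SE = σ/√n = 12/√36 = 2.000000

Margin of error: E = z* × SE = 1.645 × 2.000000 = 3.2900

Z-interval: x̄ ± E = 40 ± 3.2900 = (36.7100, 43.2900)

Rounded to 2 decimal places:

(36.71, 43.29)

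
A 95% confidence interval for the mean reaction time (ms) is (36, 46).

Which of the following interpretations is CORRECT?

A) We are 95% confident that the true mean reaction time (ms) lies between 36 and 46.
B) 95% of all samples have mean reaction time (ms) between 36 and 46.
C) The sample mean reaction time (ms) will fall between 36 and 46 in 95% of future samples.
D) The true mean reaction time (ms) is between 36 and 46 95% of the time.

A confidence interval represents our confidence in the procedure, not a probability statement about the parameter.

Key concept: If we repeated this sampling process many times and computed a 95% CI each time, about 95% of those intervals would contain the true population parameter.

For this specific interval (36, 46):
- Midpoint (point estimate): 41
- Margin of error: 5

The correct interpretation is the one stating confidence that the true parameter lies in the interval — option A.

A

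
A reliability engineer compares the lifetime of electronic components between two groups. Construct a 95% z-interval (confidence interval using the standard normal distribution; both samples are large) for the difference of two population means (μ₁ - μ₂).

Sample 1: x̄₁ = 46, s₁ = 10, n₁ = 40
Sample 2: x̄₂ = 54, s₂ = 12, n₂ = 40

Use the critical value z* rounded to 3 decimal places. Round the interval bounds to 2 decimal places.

Both samples are large (n₁ = 40 ≥ 30, n₂ = 40 ≥ 30), so a z-interval for the difference of means applies.

Point estimate: x̄₁ - x̄₂ = 46 - 54 = -8

Standard error: SE = √(s₁²/n₁ + s₂²/n₂)
= √(10²/40 + 12²/40)
= √(2.500000 + 3.600000)
= 2.469818

For 95% confidence, z* = 1.96 (from standard normal table)
Margin of error: E = z* × SE = 1.96 × 2.469818 = 4.8408

Z-interval: (x̄₁ - x̄₂) ± E = -8 ± 4.8408 = (-12.8408, -3.1592)

Rounded to 2 decimal places:

(-12.84, -3.16)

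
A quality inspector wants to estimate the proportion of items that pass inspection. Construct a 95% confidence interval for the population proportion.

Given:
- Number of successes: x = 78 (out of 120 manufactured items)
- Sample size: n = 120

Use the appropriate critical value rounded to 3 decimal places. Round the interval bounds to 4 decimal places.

Sample proportion: p̂ = 78/120 = 0.650000

Check conditions for normal approximation:
  np̂ = 78 ≥ 10 ✓
  n(1-p̂) = 42 ≥ 10 ✓

The sample is large enough, so use a z-interval (normal approximation) for the proportion.

For 95% confidence, z* = 1.96 (from standard normal table)

Standard error: SE = √(p̂(1-p̂)/n) = √(0.650000×0.350000/120) = 0.04354117

Margin of error: E = z* × SE = 1.96 × 0.04354117 = 0.085341

Z-interval: p̂ ± E = 0.650000 ± 0.085341 = (0.564659, 0.735341)

Rounded to 4 decimal places:

(0.5647, 0.7353)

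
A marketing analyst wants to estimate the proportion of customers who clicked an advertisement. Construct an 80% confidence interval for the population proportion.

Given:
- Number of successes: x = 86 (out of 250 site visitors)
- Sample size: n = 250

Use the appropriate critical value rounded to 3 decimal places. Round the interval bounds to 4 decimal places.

Sample proportion: p̂ = 86/250 = 0.344000

Check conditions for normal approximation:
  np̂ = 86 ≥ 10 ✓
  n(1-p̂) = 164 ≥ 10 ✓

The sample is large enough, so use a z-interval (normal approximation) for the proportion.

For 80% confidence, z* = 1.282 (from standard normal table)

Standard error: SE = √(p̂(1-p̂)/n) = √(0.344000×0.656000/250) = 0.03004423

Margin of error: E = z* × SE = 1.282 × 0.03004423 = 0.038517

Z-interval: p̂ ± E = 0.344000 ± 0.038517 = (0.305483, 0.382517)

Rounded to 4 decimal places:

(0.3055, 0.3825)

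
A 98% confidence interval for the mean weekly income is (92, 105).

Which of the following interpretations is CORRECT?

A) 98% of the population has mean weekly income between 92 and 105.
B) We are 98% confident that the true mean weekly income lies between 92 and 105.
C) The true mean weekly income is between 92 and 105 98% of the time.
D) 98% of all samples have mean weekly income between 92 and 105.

A confidence interval represents our confidence in the procedure, not a probability statement about the parameter.

Key concept: If we repeated this sampling process many times and computed a 98% CI each time, about 98% of those intervals would contain the true population parameter.

For this specific interval (92, 105):
- Midpoint (point estimate): 98.5
- Margin of error: 6.5

The correct interpretation is the one stating confidence that the true parameter lies in the interval — option B.

B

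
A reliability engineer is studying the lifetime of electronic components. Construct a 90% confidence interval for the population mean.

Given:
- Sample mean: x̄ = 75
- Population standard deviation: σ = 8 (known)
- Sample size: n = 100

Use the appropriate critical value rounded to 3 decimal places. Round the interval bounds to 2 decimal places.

The population standard deviation σ is known, so use a z-interval (standard normal critical value).

For 90% confidence, z* = 1.645 (from standard normal table)

Standard error: SE = σ/√n = 8/√100 = 0.800000

Margin of error: E = z* × SE = 1.645 × 0.800000 = 1.3160

Z-interval: x̄ ± E = 75 ± 1.3160 = (73.6840, 76.3160)

Rounded to 2 decimal places:

(73.68, 76.32)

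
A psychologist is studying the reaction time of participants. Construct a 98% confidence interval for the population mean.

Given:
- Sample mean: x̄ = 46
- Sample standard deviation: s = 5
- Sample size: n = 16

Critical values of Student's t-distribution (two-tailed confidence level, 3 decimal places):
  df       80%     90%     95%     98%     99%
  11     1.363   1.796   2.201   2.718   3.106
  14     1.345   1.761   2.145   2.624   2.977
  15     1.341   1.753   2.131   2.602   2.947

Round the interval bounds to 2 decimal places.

The population standard deviation σ is unknown (only the sample standard deviation s is given), so use a t-interval with df = n - 1 = 16 - 1 = 15.

For 98% confidence with df = 15, t* = 2.602 (from t-table)

Standard error: SE = s/√n = 5/√16 = 1.250000

Margin of error: E = t* × SE = 2.602 × 1.250000 = 3.2525

T-interval: x̄ ± E = 46 ± 3.2525 = (42.7475, 49.2525)

Rounded to 2 decimal places:

(42.75, 49.25)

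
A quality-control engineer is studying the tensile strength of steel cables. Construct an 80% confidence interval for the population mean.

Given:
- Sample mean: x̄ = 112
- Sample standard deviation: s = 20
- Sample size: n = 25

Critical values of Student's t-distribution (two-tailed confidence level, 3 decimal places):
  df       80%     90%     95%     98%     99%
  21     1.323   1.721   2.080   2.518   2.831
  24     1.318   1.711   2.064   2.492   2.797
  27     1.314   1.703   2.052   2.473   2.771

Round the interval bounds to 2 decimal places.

The population standard deviation σ is unknown (only the sample standard deviation s is given), so use a t-interval with df = n - 1 = 25 - 1 = 24.

For 80% confidence with df = 24, t* = 1.318 (from t-table)

Standard error: SE = s/√n = 20/√25 = 4.000000

Margin of error: E = t* × SE = 1.318 × 4.000000 = 5.2720

T-interval: x̄ ± E = 112 ± 5.2720 = (106.7280, 117.2720)

Rounded to 2 decimal places:

(106.73, 117.27)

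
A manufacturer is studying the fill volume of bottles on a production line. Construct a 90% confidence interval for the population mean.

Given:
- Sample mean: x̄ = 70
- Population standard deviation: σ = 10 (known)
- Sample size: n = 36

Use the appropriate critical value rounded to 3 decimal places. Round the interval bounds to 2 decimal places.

The population standard deviation σ is known, so use a z-interval (standard normal critical value).

For 90% confidence, z* = 1.645 (from standard normal table)

Standard error: SE = σ/√n = 10/√36 = 1.666667

Margin of error: E = z* × SE = 1.645 × 1.666667 = 2.7417

Z-interval: x̄ ± E = 70 ± 2.7417 = (67.2583, 72.7417)

Rounded to 2 decimal places:

(67.26, 72.74)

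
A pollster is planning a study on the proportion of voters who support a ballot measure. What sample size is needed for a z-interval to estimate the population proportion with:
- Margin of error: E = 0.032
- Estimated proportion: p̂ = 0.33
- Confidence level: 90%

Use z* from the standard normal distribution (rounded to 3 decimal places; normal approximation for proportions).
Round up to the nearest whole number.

Using z* for proportion z-interval (normal approximation).

For 90% confidence, z* = 1.645 (from standard normal table)

Sample size formula for proportion z-interval: n = z*²p̂(1-p̂)/E²

n = 1.645² × 0.33 × 0.67 / 0.032²
  = 2.706025 × 0.2211 / 0.001024
  = 584.2794

Round up to the nearest whole number: n = 585

585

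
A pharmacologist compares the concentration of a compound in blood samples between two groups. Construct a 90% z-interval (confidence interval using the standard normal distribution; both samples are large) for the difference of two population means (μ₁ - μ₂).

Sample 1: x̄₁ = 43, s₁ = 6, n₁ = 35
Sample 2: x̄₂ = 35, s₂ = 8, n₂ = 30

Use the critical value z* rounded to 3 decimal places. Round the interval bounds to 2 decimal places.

Both samples are large (n₁ = 35 ≥ 30, n₂ = 30 ≥ 30), so a z-interval for the difference of means applies.

Point estimate: x̄₁ - x̄₂ = 43 - 35 = 8

Standard error: SE = √(s₁²/n₁ + s₂²/n₂)
= √(6²/35 + 8²/30)
= √(1.028571 + 2.133333)
= 1.778175

For 90% confidence, z* = 1.645 (from standard normal table)
Margin of error: E = z* × SE = 1.645 × 1.778175 = 2.9251

Z-interval: (x̄₁ - x̄₂) ± E = 8 ± 2.9251 = (5.0749, 10.9251)

Rounded to 2 decimal places:

(5.07, 10.93)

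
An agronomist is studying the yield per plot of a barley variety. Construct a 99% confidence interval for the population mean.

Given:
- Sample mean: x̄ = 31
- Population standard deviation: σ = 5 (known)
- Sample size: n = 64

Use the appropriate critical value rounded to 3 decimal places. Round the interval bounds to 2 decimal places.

The population standard deviation σ is known, so use a z-interval (standard normal critical value).

For 99% confidence, z* = 2.576 (from standard normal table)

Standard error: SE = σ/√n = 5/√64 = 0.625000

Margin of error: E = z* × SE = 2.576 × 0.625000 = 1.6100

Z-interval: x̄ ± E = 31 ± 1.6100 = (29.3900, 32.6100)

Rounded to 2 decimal places:

(29.39, 32.61)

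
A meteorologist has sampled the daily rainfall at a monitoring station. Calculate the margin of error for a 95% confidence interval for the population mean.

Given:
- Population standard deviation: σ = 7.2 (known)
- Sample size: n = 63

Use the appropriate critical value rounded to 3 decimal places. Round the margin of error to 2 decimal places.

The population standard deviation σ is known, so use the z-interval margin of error formula.

For 95% confidence, z* = 1.96 (from standard normal table)

Margin of error formula for z-interval: E = z* × σ/√n

E = 1.96 × 7.2/√63
  = 1.96 × 0.907115
  = 1.7779

Rounded to 2 decimal places:

1.78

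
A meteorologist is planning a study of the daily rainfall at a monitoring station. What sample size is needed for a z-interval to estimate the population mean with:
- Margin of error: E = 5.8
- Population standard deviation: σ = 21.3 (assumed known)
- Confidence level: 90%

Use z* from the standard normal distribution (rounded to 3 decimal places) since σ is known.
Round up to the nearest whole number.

Using z* since population σ is known (z-interval formula).

For 90% confidence, z* = 1.645 (from standard normal table)

Sample size formula for z-interval: n = (z*σ/E)²

n = (1.645 × 21.3 / 5.8)²
  = (6.041121)²
  = 36.4951

Round up to the nearest whole number: n = 37

37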